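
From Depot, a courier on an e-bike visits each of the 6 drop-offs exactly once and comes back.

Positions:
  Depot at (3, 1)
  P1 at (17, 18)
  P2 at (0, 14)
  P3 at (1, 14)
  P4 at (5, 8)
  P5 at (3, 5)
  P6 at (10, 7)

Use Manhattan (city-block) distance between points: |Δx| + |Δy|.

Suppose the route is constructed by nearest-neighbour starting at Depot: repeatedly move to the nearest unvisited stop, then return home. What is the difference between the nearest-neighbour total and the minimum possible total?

14 longer than the optimal tour.

From Depot: P5=4, P4=9, P6=13, P3=15, P2=16, P1=31 → choose P5 (4).
From P5: P4=5, P6=9, P3=11, P2=12, P1=27 → choose P4 (5).
From P4: P6=6, P3=10, P2=11, P1=22 → choose P6 (6).
From P6: P3=16, P2=17, P1=18 → choose P3 (16).
From P3: P2=1, P1=20 → choose P2 (1).
From P2: P1=21 → choose P1 (21).
NN route Depot → P5 → P4 → P6 → P3 → P2 → P1 → Depot costs 84.
Optimal: Depot → P2 → P3 → P1 → P6 → P4 → P5 → Depot costs 70 (by enumerating all 360 distinct tours).
Excess = 84 − 70 = 14.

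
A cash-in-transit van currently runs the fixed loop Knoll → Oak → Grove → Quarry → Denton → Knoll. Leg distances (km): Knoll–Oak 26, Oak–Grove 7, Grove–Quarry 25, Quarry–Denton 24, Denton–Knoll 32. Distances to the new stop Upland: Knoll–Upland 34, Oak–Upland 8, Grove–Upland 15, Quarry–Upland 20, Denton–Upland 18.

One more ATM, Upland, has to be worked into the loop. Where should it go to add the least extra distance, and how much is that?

Adding 10 km by placing Upland on the Grove–Quarry leg.

Insertion cost between consecutive stops i–j is d(i,Upland) + d(Upland,j) − d(i,j):
  between Knoll and Oak: 34 + 8 − 26 = 16
  between Oak and Grove: 8 + 15 − 7 = 16
  between Grove and Quarry: 15 + 20 − 25 = 10
  between Quarry and Denton: 20 + 18 − 24 = 14
  between Denton and Knoll: 18 + 34 − 32 = 20
Cheapest insertion is between Grove and Quarry, adding 10.
New total = 114 + 10 = 124.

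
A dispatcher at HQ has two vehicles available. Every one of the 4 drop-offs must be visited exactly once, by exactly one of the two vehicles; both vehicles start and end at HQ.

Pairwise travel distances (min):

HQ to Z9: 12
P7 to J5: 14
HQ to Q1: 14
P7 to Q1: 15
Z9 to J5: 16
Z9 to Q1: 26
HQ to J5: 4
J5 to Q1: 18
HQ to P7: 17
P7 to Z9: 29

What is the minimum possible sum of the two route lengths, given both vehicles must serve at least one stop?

Minimum combined distance: 71 min.

Try each way of splitting the stops between the two vehicles (each non-empty) and, for each split, find the best tour for each vehicle:
  {P7} + {Z9, J5, Q1}: 34 + 60 = 94
  {Z9} + {P7, J5, Q1}: 24 + 47 = 71
  {P7, Z9} + {J5, Q1}: 58 + 36 = 94
  {J5} + {P7, Z9, Q1}: 8 + 70 = 78
  {P7, J5} + {Z9, Q1}: 35 + 52 = 87
  {Z9, J5} + {P7, Q1}: 32 + 46 = 78
  … (7 splits in total)
Best: vehicle 1 HQ → Z9 → HQ = 24; vehicle 2 HQ → J5 → P7 → Q1 → HQ = 47; combined 71.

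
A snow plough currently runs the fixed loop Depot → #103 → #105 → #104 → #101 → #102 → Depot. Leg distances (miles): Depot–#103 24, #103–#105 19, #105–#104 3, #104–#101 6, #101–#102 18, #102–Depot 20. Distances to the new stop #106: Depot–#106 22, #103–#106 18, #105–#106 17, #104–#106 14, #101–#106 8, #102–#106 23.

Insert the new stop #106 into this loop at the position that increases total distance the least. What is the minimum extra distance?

Adding 13 miles by placing #106 on the #101–#102 leg.

Insertion cost between consecutive stops i–j is d(i,#106) + d(#106,j) − d(i,j):
  between Depot and #103: 22 + 18 − 24 = 16
  between #103 and #105: 18 + 17 − 19 = 16
  between #105 and #104: 17 + 14 − 3 = 28
  between #104 and #101: 14 + 8 − 6 = 16
  between #101 and #102: 8 + 23 − 18 = 13
  between #102 and Depot: 23 + 22 − 20 = 25
Cheapest insertion is between #101 and #102, adding 13.
New total = 90 + 13 = 103.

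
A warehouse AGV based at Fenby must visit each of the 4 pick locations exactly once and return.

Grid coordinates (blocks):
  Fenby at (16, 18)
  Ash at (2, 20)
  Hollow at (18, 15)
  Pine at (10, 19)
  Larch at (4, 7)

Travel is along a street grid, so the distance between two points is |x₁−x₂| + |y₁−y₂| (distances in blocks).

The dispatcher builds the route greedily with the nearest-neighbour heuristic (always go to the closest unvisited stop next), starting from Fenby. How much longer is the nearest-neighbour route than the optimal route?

6 blocks longer than the optimal tour.

From Fenby: Hollow=5, Pine=7, Ash=16, Larch=23 → choose Hollow (5).
From Hollow: Pine=12, Ash=21, Larch=22 → choose Pine (12).
From Pine: Ash=9, Larch=18 → choose Ash (9).
From Ash: Larch=15 → choose Larch (15).
NN route Fenby → Hollow → Pine → Ash → Larch → Fenby costs 64.
Optimal: Fenby → Hollow → Larch → Ash → Pine → Fenby costs 58 (by enumerating all 12 distinct tours).
Excess = 64 − 58 = 6.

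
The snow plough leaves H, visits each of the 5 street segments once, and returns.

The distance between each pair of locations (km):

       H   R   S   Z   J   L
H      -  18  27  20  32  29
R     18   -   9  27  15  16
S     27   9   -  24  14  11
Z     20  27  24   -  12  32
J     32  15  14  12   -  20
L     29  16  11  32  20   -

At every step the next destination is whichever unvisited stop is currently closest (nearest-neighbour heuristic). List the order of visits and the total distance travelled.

From H: distances to unvisited — R=18, Z=20, S=27, L=29, J=32. Nearest is R (18).
From R: distances to unvisited — S=9, J=15, L=16, Z=27. Nearest is S (9).
From S: distances to unvisited — L=11, J=14, Z=24. Nearest is L (11).
From L: distances to unvisited — J=20, Z=32. Nearest is J (20).
From J: distances to unvisited — Z=12. Nearest is Z (12).
Return Z→H: 20.
Total = 18 + 9 + 11 + 20 + 12 + 20 = 90.

Nearest-neighbour total = 90 km; route H → R → S → L → J → Z → H.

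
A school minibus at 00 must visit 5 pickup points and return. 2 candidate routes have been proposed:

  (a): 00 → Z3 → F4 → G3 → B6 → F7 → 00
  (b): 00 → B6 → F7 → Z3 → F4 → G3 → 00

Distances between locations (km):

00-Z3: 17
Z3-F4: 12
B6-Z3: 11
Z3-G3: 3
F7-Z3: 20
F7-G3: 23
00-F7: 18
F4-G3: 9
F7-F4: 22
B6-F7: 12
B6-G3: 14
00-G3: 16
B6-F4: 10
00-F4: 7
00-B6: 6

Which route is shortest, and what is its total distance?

(a): 17 + 12 + 9 + 14 + 12 + 18 = 82
(b): 6 + 12 + 20 + 12 + 9 + 16 = 75

75 km — (b) is the shortest.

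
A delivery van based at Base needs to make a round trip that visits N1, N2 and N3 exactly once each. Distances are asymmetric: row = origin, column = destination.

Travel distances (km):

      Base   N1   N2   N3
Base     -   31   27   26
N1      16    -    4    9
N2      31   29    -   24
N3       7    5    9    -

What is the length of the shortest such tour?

Shortest round trip = 66 km.

Base - N1 - N2 - N3 - Base: 31+4+24+7 = 66
Base - N1 - N3 - N2 - Base: 31+9+9+31 = 80
Base - N2 - N1 - N3 - Base: 27+29+9+7 = 72
Base - N2 - N3 - N1 - Base: 27+24+5+16 = 72
Base - N3 - N1 - N2 - Base: 26+5+4+31 = 66
Base - N3 - N2 - N1 - Base: 26+9+29+16 = 80
The minimum is 66.
One optimal route: Base → N1 → N2 → N3 → Base.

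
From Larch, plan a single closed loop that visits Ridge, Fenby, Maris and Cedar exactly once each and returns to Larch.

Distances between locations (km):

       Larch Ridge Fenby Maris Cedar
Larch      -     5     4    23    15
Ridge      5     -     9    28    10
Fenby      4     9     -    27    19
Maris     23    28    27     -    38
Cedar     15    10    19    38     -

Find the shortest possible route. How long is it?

Minimum total distance: 84 km.

There are 12 distinct closed tours to check (reversals are equivalent).
Larch→Ridge→Fenby→Maris→Cedar→Larch: 5+9+27+38+15 = 94
Larch→Ridge→Fenby→Cedar→Maris→Larch: 5+9+19+38+23 = 94
Larch→Ridge→Maris→Fenby→Cedar→Larch: 5+28+27+19+15 = 94
Larch→Ridge→Maris→Cedar→Fenby→Larch: 5+28+38+19+4 = 94
Larch→Ridge→Cedar→Fenby→Maris→Larch: 5+10+19+27+23 = 84
Larch→Ridge→Cedar→Maris→Fenby→Larch: 5+10+38+27+4 = 84
Larch→Fenby→Ridge→Maris→Cedar→Larch: 4+9+28+38+15 = 94
Larch→Fenby→Ridge→Cedar→Maris→Larch: 4+9+10+38+23 = 84
Larch→Fenby→Maris→Ridge→Cedar→Larch: 4+27+28+10+15 = 84
Larch→Fenby→Cedar→Ridge→Maris→Larch: 4+19+10+28+23 = 84
Larch→Maris→Ridge→Fenby→Cedar→Larch: 23+28+9+19+15 = 94
Larch→Maris→Fenby→Ridge→Cedar→Larch: 23+27+9+10+15 = 84
The minimum is 84.
One optimal route: Larch → Ridge → Cedar → Fenby → Maris → Larch (or its reverse).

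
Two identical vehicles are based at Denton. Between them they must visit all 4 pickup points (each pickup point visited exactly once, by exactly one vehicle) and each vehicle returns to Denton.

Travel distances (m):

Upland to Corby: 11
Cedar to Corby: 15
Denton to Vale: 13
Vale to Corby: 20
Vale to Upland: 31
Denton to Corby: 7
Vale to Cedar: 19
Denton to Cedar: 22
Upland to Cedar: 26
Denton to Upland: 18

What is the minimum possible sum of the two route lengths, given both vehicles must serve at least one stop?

90 m — the smallest possible combined total.

Try each way of splitting the stops between the two vehicles (each non-empty) and, for each split, find the best tour for each vehicle:
  {Vale} + {Upland, Cedar, Corby}: 26 + 66 = 92
  {Upland} + {Vale, Cedar, Corby}: 36 + 54 = 90
  {Vale, Upland} + {Cedar, Corby}: 62 + 44 = 106
  {Cedar} + {Vale, Upland, Corby}: 44 + 62 = 106
  {Vale, Cedar} + {Upland, Corby}: 54 + 36 = 90
  {Upland, Cedar} + {Vale, Corby}: 66 + 40 = 106
  … (7 splits in total)
Best: vehicle 1 Denton → Upland → Denton = 36; vehicle 2 Denton → Vale → Cedar → Corby → Denton = 54; combined 90.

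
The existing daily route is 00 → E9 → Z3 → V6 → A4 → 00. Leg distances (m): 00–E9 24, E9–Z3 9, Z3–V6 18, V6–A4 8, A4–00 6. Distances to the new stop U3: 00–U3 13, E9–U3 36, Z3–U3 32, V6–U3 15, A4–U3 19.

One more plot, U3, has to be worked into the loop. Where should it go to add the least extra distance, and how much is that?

Adding 25 m by placing U3 on the 00–E9 leg.

Insertion cost between consecutive stops i–j is d(i,U3) + d(U3,j) − d(i,j):
  between 00 and E9: 13 + 36 − 24 = 25
  between E9 and Z3: 36 + 32 − 9 = 59
  between Z3 and V6: 32 + 15 − 18 = 29
  between V6 and A4: 15 + 19 − 8 = 26
  between A4 and 00: 19 + 13 − 6 = 26
Cheapest insertion is between 00 and E9, adding 25.
New total = 65 + 25 = 90.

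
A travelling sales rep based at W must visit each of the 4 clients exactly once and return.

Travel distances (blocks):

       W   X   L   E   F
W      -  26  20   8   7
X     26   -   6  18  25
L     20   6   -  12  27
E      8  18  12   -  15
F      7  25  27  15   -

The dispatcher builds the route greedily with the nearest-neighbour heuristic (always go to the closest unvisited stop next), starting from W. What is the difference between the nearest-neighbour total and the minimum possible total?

W: F=7, E=8, L=20, X=26 ⇒ F
F: E=15, X=25, L=27 ⇒ E
E: L=12, X=18 ⇒ L
L: X=6 ⇒ X
NN route W → F → E → L → X → W costs 66.
Optimal: W → E → L → X → F → W costs 58 (by enumerating all 12 distinct tours).
Excess = 66 − 58 = 8.

The nearest-neighbour route is 8 blocks longer than optimal.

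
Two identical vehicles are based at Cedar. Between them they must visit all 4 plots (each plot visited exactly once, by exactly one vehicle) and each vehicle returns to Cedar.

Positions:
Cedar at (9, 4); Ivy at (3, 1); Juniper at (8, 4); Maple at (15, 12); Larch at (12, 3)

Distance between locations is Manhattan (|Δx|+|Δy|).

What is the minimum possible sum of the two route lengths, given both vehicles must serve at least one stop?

48 — the smallest possible combined total.

Check every non-empty split of the stops between the two vehicles; for each half take its own optimal tour:
  {Ivy} + {Juniper, Maple, Larch}: 18 + 32 = 50
  {Juniper} + {Ivy, Maple, Larch}: 2 + 46 = 48
  {Ivy, Juniper} + {Maple, Larch}: 18 + 30 = 48
  {Maple} + {Ivy, Juniper, Larch}: 28 + 24 = 52
  {Ivy, Maple} + {Juniper, Larch}: 46 + 10 = 56
  {Juniper, Maple} + {Ivy, Larch}: 30 + 24 = 54
  … (7 splits in total)
Best: vehicle 1 Cedar → Juniper → Cedar = 2; vehicle 2 Cedar → Ivy → Larch → Maple → Cedar = 46; combined 48.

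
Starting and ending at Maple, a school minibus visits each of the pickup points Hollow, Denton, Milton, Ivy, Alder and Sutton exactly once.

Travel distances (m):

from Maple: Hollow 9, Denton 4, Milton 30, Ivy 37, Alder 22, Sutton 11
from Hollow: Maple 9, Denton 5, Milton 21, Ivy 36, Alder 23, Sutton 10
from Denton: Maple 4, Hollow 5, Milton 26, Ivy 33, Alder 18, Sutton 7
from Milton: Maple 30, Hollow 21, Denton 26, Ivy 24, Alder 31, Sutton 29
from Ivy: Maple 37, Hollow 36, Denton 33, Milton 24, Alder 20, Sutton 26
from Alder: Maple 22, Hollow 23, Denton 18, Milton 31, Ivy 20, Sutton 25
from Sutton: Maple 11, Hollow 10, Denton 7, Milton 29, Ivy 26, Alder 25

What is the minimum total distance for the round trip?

Minimum total distance: 108 m.

With 6 stops there are 6!/2 = 360 distinct round trips (a route and its reverse cost the same).
Maple → Hollow → Denton → Milton → Ivy → Alder → Sutton → Maple: 9+5+26+24+20+25+11 = 120
Maple → Hollow → Denton → Milton → Ivy → Sutton → Alder → Maple: 9+5+26+24+26+25+22 = 137
Maple → Hollow → Denton → Milton → Alder → Ivy → Sutton → Maple: 9+5+26+31+20+26+11 = 128
Maple → Hollow → Denton → Milton → Alder → Sutton → Ivy → Maple: 9+5+26+31+25+26+37 = 159
Maple → Hollow → Denton → Milton → Sutton → Ivy → Alder → Maple: 9+5+26+29+26+20+22 = 137
Maple → Hollow → Denton → Milton → Sutton → Alder → Ivy → Maple: 9+5+26+29+25+20+37 = 151
Maple → Hollow → Denton → Ivy → Milton → Alder → Sutton → Maple: 9+5+33+24+31+25+11 = 138
Maple → Hollow → Denton → Ivy → Milton → Sutton → Alder → Maple: 9+5+33+24+29+25+22 = 147
… (352 more)
Maple → Denton → Alder → Ivy → Milton → Hollow → Sutton → Maple: 4+18+20+24+21+10+11 = 108  ← best
The minimum is 108.
One optimal route: Maple → Denton → Alder → Ivy → Milton → Hollow → Sutton → Maple (or its reverse).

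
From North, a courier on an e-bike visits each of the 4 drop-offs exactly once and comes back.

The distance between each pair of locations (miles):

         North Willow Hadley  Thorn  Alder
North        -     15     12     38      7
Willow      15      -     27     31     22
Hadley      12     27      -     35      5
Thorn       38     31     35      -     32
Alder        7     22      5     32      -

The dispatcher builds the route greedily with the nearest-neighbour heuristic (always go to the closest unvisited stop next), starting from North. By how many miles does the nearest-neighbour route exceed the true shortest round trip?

From North: Alder=7, Hadley=12, Willow=15, Thorn=38 → choose Alder (7).
From Alder: Hadley=5, Willow=22, Thorn=32 → choose Hadley (5).
From Hadley: Willow=27, Thorn=35 → choose Willow (27).
From Willow: Thorn=31 → choose Thorn (31).
NN route North → Alder → Hadley → Willow → Thorn → North costs 108.
Optimal: North → Willow → Thorn → Hadley → Alder → North costs 93 (by enumerating all 12 distinct tours).
Excess = 108 − 93 = 15.

15 miles longer than the optimal tour.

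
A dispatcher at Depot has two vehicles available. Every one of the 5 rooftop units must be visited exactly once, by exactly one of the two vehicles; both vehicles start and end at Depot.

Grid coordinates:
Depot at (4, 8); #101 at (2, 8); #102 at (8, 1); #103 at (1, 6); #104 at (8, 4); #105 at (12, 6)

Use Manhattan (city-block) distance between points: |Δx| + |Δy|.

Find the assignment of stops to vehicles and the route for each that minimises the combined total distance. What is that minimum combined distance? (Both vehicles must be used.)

Check every non-empty split of the stops between the two vehicles; for each half take its own optimal tour:
  {#101} + {#102, #103, #104, #105}: 4 + 36 = 40
  {#102} + {#101, #103, #104, #105}: 22 + 30 = 52
  {#101, #102} + {#103, #104, #105}: 26 + 30 = 56
  {#103} + {#101, #102, #104, #105}: 10 + 34 = 44
  {#101, #103} + {#102, #104, #105}: 10 + 30 = 40
  {#102, #103} + {#101, #104, #105}: 28 + 28 = 56
  … (15 splits in total)
Best: vehicle 1 Depot → #101 → Depot = 4; vehicle 2 Depot → #102 → #104 → #105 → #103 → Depot = 36; combined 40.

40 — the smallest possible combined total.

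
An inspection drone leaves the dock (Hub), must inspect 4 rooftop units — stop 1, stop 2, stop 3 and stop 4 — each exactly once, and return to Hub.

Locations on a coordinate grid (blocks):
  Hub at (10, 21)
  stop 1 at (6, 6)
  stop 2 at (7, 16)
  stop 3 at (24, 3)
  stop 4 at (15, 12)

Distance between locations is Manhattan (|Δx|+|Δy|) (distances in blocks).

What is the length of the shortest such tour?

72 blocks — the shortest possible round trip.

There are 12 distinct closed tours to check (reversals are equivalent).
Hub→stop 1→stop 2→stop 3→stop 4→Hub: 19+11+30+18+14 = 92
Hub→stop 1→stop 2→stop 4→stop 3→Hub: 19+11+12+18+32 = 92
Hub→stop 1→stop 3→stop 2→stop 4→Hub: 19+21+30+12+14 = 96
Hub→stop 1→stop 3→stop 4→stop 2→Hub: 19+21+18+12+8 = 78
Hub→stop 1→stop 4→stop 2→stop 3→Hub: 19+15+12+30+32 = 108
Hub→stop 1→stop 4→stop 3→stop 2→Hub: 19+15+18+30+8 = 90
Hub→stop 2→stop 1→stop 3→stop 4→Hub: 8+11+21+18+14 = 72
Hub→stop 2→stop 1→stop 4→stop 3→Hub: 8+11+15+18+32 = 84
Hub→stop 2→stop 3→stop 1→stop 4→Hub: 8+30+21+15+14 = 88
Hub→stop 2→stop 4→stop 1→stop 3→Hub: 8+12+15+21+32 = 88
Hub→stop 3→stop 1→stop 2→stop 4→Hub: 32+21+11+12+14 = 90
Hub→stop 3→stop 2→stop 1→stop 4→Hub: 32+30+11+15+14 = 102
The minimum is 72.
One optimal route: Hub → stop 2 → stop 1 → stop 3 → stop 4 → Hub (or its reverse).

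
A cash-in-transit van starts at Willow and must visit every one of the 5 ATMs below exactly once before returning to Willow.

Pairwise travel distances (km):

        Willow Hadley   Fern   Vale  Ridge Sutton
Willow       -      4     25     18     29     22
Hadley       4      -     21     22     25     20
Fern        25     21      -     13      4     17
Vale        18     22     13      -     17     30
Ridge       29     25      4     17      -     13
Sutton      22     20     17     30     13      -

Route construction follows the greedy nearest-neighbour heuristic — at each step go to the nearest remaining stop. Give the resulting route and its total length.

Nearest-neighbour total = 72 km; route Willow → Hadley → Sutton → Ridge → Fern → Vale → Willow.

At Willow the remaining stops are Hadley 4, Vale 18, Sutton 22, Fern 25, Ridge 29; go to Hadley.
At Hadley the remaining stops are Sutton 20, Fern 21, Vale 22, Ridge 25; go to Sutton.
At Sutton the remaining stops are Ridge 13, Fern 17, Vale 30; go to Ridge.
At Ridge the remaining stops are Fern 4, Vale 17; go to Fern.
At Fern the remaining stops are Vale 13; go to Vale.
Return Vale→Willow: 18.
Total = 4 + 20 + 13 + 4 + 13 + 18 = 72.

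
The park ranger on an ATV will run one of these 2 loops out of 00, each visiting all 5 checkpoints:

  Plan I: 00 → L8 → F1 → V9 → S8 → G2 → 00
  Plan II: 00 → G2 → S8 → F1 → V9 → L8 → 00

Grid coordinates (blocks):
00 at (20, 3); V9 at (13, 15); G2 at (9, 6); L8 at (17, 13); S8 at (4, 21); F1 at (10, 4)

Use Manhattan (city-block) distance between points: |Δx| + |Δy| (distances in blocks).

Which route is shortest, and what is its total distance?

Shortest is Plan II, total 90 blocks.

Plan I: 13 + 16 + 14 + 15 + 20 + 14 = 92
Plan II: 14 + 20 + 23 + 14 + 6 + 13 = 90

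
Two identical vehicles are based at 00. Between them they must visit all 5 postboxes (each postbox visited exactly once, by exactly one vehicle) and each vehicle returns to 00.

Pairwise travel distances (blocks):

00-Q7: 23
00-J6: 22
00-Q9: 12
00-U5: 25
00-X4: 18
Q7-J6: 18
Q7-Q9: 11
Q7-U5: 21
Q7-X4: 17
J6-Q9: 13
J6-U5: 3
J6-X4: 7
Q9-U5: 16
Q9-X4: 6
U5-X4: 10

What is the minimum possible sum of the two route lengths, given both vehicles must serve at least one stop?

Minimum combined distance: 96 blocks.

Check every non-empty split of the stops between the two vehicles; for each half take its own optimal tour:
  {Q7} + {J6, Q9, U5, X4}: 46 + 53 = 99
  {J6} + {Q7, Q9, U5, X4}: 44 + 72 = 116
  {Q7, J6} + {Q9, U5, X4}: 63 + 53 = 116
  {Q9} + {Q7, J6, U5, X4}: 24 + 72 = 96
  {Q7, Q9} + {J6, U5, X4}: 46 + 53 = 99
  {J6, Q9} + {Q7, U5, X4}: 47 + 72 = 119
  … (15 splits in total)
Best: vehicle 1 00 → Q9 → 00 = 24; vehicle 2 00 → Q7 → J6 → U5 → X4 → 00 = 72; combined 96.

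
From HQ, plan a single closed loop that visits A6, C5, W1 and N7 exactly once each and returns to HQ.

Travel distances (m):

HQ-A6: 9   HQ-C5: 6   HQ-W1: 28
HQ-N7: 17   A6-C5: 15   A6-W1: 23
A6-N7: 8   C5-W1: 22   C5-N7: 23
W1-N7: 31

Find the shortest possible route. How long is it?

76 m — the shortest possible round trip.

HQ-A6-C5-W1-N7-HQ: 9+15+22+31+17 = 94
HQ-A6-C5-N7-W1-HQ: 9+15+23+31+28 = 106
HQ-A6-W1-C5-N7-HQ: 9+23+22+23+17 = 94
HQ-A6-W1-N7-C5-HQ: 9+23+31+23+6 = 92
HQ-A6-N7-C5-W1-HQ: 9+8+23+22+28 = 90
HQ-A6-N7-W1-C5-HQ: 9+8+31+22+6 = 76
HQ-C5-A6-W1-N7-HQ: 6+15+23+31+17 = 92
HQ-C5-A6-N7-W1-HQ: 6+15+8+31+28 = 88
HQ-C5-W1-A6-N7-HQ: 6+22+23+8+17 = 76
HQ-C5-N7-A6-W1-HQ: 6+23+8+23+28 = 88
HQ-W1-A6-C5-N7-HQ: 28+23+15+23+17 = 106
HQ-W1-C5-A6-N7-HQ: 28+22+15+8+17 = 90
The minimum is 76.
One optimal route: HQ → A6 → N7 → W1 → C5 → HQ (or its reverse).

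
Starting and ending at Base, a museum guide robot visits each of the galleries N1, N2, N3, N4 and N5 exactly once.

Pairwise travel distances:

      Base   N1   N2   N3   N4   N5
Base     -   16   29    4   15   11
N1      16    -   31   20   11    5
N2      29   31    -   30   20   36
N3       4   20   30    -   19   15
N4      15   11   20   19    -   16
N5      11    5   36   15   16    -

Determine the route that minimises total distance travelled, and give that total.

Base → N1 → N2 → N3 → N4 → N5 → Base: 16+31+30+19+16+11 = 123
Base → N1 → N2 → N3 → N5 → N4 → Base: 16+31+30+15+16+15 = 123
Base → N1 → N2 → N4 → N3 → N5 → Base: 16+31+20+19+15+11 = 112
Base → N1 → N2 → N4 → N5 → N3 → Base: 16+31+20+16+15+4 = 102
Base → N1 → N2 → N5 → N3 → N4 → Base: 16+31+36+15+19+15 = 132
Base → N1 → N2 → N5 → N4 → N3 → Base: 16+31+36+16+19+4 = 122
Base → N1 → N3 → N2 → N4 → N5 → Base: 16+20+30+20+16+11 = 113
Base → N1 → N3 → N2 → N5 → N4 → Base: 16+20+30+36+16+15 = 133
Base → N1 → N3 → N4 → N2 → N5 → Base: 16+20+19+20+36+11 = 122
Base → N1 → N3 → N4 → N5 → N2 → Base: 16+20+19+16+36+29 = 136
Base → N1 → N3 → N5 → N2 → N4 → Base: 16+20+15+36+20+15 = 122
Base → N1 → N3 → N5 → N4 → N2 → Base: 16+20+15+16+20+29 = 116
Base → N1 → N4 → N2 → N3 → N5 → Base: 16+11+20+30+15+11 = 103
Base → N1 → N4 → N2 → N5 → N3 → Base: 16+11+20+36+15+4 = 102
… (46 more)
Base → N3 → N2 → N4 → N1 → N5 → Base: 4+30+20+11+5+11 = 81  ← best
The minimum is 81.
One optimal route: Base → N3 → N2 → N4 → N1 → N5 → Base (or its reverse).

Shortest round trip = 81.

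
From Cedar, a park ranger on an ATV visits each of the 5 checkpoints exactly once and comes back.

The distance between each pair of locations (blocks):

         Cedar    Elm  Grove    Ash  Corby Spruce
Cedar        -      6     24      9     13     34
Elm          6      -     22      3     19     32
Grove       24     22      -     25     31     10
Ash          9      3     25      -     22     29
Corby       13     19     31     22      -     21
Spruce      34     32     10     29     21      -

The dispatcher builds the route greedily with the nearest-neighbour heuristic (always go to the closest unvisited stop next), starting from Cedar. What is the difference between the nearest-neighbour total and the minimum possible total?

The nearest-neighbour route is 8 blocks longer than optimal.

Cedar: Elm=6, Ash=9, Corby=13, Grove=24, Spruce=34 ⇒ Elm
Elm: Ash=3, Corby=19, Grove=22, Spruce=32 ⇒ Ash
Ash: Corby=22, Grove=25, Spruce=29 ⇒ Corby
Corby: Spruce=21, Grove=31 ⇒ Spruce
Spruce: Grove=10 ⇒ Grove
NN route Cedar → Elm → Ash → Corby → Spruce → Grove → Cedar costs 86.
Optimal: Cedar → Elm → Ash → Grove → Spruce → Corby → Cedar costs 78 (by enumerating all 60 distinct tours).
Excess = 86 − 78 = 8.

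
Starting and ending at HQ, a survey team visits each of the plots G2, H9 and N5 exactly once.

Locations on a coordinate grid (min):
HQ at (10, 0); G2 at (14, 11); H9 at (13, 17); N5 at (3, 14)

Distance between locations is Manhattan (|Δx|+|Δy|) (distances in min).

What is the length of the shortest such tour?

There are 3 distinct closed tours to check (reversals are equivalent).
HQ → G2 → H9 → N5 → HQ: 15+7+13+21 = 56
HQ → G2 → N5 → H9 → HQ: 15+14+13+20 = 62
HQ → H9 → G2 → N5 → HQ: 20+7+14+21 = 62
The minimum is 56.
One optimal route: HQ → G2 → H9 → N5 → HQ (or its reverse).

56 min — the shortest possible round trip.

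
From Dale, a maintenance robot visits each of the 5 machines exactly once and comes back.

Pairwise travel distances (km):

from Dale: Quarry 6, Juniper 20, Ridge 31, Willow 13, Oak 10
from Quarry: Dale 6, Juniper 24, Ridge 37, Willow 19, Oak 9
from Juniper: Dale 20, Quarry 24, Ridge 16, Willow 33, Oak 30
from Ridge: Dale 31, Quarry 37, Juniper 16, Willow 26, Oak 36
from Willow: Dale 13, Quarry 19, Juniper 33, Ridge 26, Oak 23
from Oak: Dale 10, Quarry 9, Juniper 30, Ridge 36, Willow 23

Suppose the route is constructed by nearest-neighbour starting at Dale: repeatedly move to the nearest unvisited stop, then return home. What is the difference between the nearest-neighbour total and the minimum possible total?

2 km longer than the optimal tour.

From Dale: Quarry=6, Oak=10, Willow=13, Juniper=20, Ridge=31 → choose Quarry (6).
From Quarry: Oak=9, Willow=19, Juniper=24, Ridge=37 → choose Oak (9).
From Oak: Willow=23, Juniper=30, Ridge=36 → choose Willow (23).
From Willow: Ridge=26, Juniper=33 → choose Ridge (26).
From Ridge: Juniper=16 → choose Juniper (16).
NN route Dale → Quarry → Oak → Willow → Ridge → Juniper → Dale costs 100.
Optimal: Dale → Willow → Ridge → Juniper → Quarry → Oak → Dale costs 98 (by enumerating all 60 distinct tours).
Excess = 100 − 98 = 2.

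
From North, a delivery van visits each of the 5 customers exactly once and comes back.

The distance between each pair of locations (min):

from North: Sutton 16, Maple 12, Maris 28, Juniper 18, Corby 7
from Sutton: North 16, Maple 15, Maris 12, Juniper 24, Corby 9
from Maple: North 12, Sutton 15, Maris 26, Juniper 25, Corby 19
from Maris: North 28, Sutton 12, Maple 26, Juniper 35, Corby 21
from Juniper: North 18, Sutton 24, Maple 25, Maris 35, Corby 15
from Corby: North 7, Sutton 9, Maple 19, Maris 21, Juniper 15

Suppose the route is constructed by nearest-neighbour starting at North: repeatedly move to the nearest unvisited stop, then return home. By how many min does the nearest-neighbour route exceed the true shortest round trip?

North: Corby=7, Maple=12, Sutton=16, Juniper=18, Maris=28 ⇒ Corby
Corby: Sutton=9, Juniper=15, Maple=19, Maris=21 ⇒ Sutton
Sutton: Maris=12, Maple=15, Juniper=24 ⇒ Maris
Maris: Maple=26, Juniper=35 ⇒ Maple
Maple: Juniper=25 ⇒ Juniper
NN route North → Corby → Sutton → Maris → Maple → Juniper → North costs 97.
Optimal: North → Maple → Maris → Sutton → Corby → Juniper → North costs 92 (by enumerating all 60 distinct tours).
Excess = 97 − 92 = 5.

5 min longer than the optimal tour.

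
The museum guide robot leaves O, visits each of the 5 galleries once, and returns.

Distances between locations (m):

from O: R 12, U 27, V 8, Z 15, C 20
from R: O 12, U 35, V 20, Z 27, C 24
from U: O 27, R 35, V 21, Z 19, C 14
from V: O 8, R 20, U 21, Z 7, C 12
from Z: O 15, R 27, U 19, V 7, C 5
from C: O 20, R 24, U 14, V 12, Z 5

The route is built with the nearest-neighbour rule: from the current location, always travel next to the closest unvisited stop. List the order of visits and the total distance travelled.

Nearest-neighbour total = 81 m; route O → V → Z → C → U → R → O.

At O the remaining stops are V 8, R 12, Z 15, C 20, U 27; go to V.
At V the remaining stops are Z 7, C 12, R 20, U 21; go to Z.
At Z the remaining stops are C 5, U 19, R 27; go to C.
At C the remaining stops are U 14, R 24; go to U.
At U the remaining stops are R 35; go to R.
Return R→O: 12.
Total = 8 + 7 + 5 + 14 + 35 + 12 = 81.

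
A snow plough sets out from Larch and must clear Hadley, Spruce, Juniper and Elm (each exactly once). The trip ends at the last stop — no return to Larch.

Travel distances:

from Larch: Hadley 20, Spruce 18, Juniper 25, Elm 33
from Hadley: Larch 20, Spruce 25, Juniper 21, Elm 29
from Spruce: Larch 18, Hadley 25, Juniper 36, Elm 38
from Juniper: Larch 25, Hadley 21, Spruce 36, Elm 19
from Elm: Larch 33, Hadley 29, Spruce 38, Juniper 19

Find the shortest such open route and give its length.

There are 4! = 24 possible orderings.
Larch - Hadley - Spruce - Juniper - Elm: 20+25+36+19 = 100
Larch - Hadley - Spruce - Elm - Juniper: 20+25+38+19 = 102
Larch - Hadley - Juniper - Spruce - Elm: 20+21+36+38 = 115
Larch - Hadley - Juniper - Elm - Spruce: 20+21+19+38 = 98
Larch - Hadley - Elm - Spruce - Juniper: 20+29+38+36 = 123
Larch - Hadley - Elm - Juniper - Spruce: 20+29+19+36 = 104
Larch - Spruce - Hadley - Juniper - Elm: 18+25+21+19 = 83
Larch - Spruce - Hadley - Elm - Juniper: 18+25+29+19 = 91
Larch - Spruce - Juniper - Hadley - Elm: 18+36+21+29 = 104
Larch - Spruce - Juniper - Elm - Hadley: 18+36+19+29 = 102
Larch - Spruce - Elm - Hadley - Juniper: 18+38+29+21 = 106
Larch - Spruce - Elm - Juniper - Hadley: 18+38+19+21 = 96
Larch - Juniper - Hadley - Spruce - Elm: 25+21+25+38 = 109
Larch - Juniper - Hadley - Elm - Spruce: 25+21+29+38 = 113
… (10 more)
The minimum is 83.
One shortest path: Larch → Spruce → Hadley → Juniper → Elm.

83 — the minimum one-way total.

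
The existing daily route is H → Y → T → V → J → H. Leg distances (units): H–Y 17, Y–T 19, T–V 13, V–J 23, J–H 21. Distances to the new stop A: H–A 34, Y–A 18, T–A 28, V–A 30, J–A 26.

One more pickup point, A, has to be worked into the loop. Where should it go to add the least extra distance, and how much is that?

Adding 27 by placing A on the Y–T leg.

Insertion cost between consecutive stops i–j is d(i,A) + d(A,j) − d(i,j):
  between H and Y: 34 + 18 − 17 = 35
  between Y and T: 18 + 28 − 19 = 27
  between T and V: 28 + 30 − 13 = 45
  between V and J: 30 + 26 − 23 = 33
  between J and H: 26 + 34 − 21 = 39
Cheapest insertion is between Y and T, adding 27.
New total = 93 + 27 = 120.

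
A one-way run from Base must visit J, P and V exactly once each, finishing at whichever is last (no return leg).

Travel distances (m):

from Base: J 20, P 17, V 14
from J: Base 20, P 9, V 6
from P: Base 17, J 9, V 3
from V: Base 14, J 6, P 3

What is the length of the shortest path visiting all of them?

There are 3! = 6 possible orderings.
Base → J → P → V: 20+9+3 = 32
Base → J → V → P: 20+6+3 = 29
Base → P → J → V: 17+9+6 = 32
Base → P → V → J: 17+3+6 = 26
Base → V → J → P: 14+6+9 = 29
Base → V → P → J: 14+3+9 = 26
The minimum is 26.
One shortest path: Base → P → V → J.

Shortest open route: 26 m.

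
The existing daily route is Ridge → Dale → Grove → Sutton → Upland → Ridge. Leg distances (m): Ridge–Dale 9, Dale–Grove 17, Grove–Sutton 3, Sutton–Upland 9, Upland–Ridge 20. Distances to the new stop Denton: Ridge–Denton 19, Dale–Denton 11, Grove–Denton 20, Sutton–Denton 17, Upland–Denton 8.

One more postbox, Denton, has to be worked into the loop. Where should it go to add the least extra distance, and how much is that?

Minimum extra distance: 7 m, inserting Denton between Upland and Ridge.

Insertion cost between consecutive stops i–j is d(i,Denton) + d(Denton,j) − d(i,j):
  between Ridge and Dale: 19 + 11 − 9 = 21
  between Dale and Grove: 11 + 20 − 17 = 14
  between Grove and Sutton: 20 + 17 − 3 = 34
  between Sutton and Upland: 17 + 8 − 9 = 16
  between Upland and Ridge: 8 + 19 − 20 = 7
Cheapest insertion is between Upland and Ridge, adding 7.
New total = 58 + 7 = 65.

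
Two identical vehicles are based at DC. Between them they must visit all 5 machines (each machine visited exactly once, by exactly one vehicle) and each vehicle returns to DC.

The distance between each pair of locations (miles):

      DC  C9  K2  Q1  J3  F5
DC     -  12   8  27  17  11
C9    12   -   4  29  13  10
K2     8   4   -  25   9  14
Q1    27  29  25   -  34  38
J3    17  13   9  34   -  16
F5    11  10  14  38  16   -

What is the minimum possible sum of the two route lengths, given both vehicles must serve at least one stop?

Check every non-empty split of the stops between the two vehicles; for each half take its own optimal tour:
  {C9} + {K2, Q1, J3, F5}: 24 + 88 = 112
  {K2} + {C9, Q1, J3, F5}: 16 + 95 = 111
  {C9, K2} + {Q1, J3, F5}: 24 + 88 = 112
  {Q1} + {C9, K2, J3, F5}: 54 + 51 = 105
  {C9, Q1} + {K2, J3, F5}: 68 + 44 = 112
  {K2, Q1} + {C9, J3, F5}: 60 + 51 = 111
  … (15 splits in total)
Best: vehicle 1 DC → Q1 → DC = 54; vehicle 2 DC → K2 → J3 → C9 → F5 → DC = 51; combined 105.

105 miles — the smallest possible combined total.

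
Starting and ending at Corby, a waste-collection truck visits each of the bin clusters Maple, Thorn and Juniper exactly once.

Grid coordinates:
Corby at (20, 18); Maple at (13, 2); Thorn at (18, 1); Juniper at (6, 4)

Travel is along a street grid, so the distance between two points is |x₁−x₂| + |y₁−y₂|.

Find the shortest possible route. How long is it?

62 — the shortest possible round trip.

With 3 stops there are 3!/2 = 3 distinct round trips (a route and its reverse cost the same).
Corby → Maple → Thorn → Juniper → Corby: 23+6+15+28 = 72
Corby → Maple → Juniper → Thorn → Corby: 23+9+15+19 = 66
Corby → Thorn → Maple → Juniper → Corby: 19+6+9+28 = 62
The minimum is 62.
One optimal route: Corby → Thorn → Maple → Juniper → Corby (or its reverse).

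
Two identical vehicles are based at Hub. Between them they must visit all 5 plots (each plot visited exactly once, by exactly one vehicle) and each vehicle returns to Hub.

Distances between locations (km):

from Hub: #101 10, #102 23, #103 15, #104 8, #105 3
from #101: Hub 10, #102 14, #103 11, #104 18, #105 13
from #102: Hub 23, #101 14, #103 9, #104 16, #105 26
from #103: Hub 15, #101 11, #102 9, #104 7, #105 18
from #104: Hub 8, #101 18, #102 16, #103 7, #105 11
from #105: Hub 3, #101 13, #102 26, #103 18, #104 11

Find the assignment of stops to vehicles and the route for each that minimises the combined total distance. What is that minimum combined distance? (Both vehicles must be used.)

Try each way of splitting the stops between the two vehicles (each non-empty) and, for each split, find the best tour for each vehicle:
  {#101} + {#102, #103, #104, #105}: 20 + 53 = 73
  {#102} + {#101, #103, #104, #105}: 46 + 42 = 88
  {#101, #102} + {#103, #104, #105}: 47 + 36 = 83
  {#103} + {#101, #102, #104, #105}: 30 + 54 = 84
  {#101, #103} + {#102, #104, #105}: 36 + 53 = 89
  {#102, #103} + {#101, #104, #105}: 47 + 42 = 89
  … (15 splits in total)
  {#101, #102, #103, #104} + {#105}: 48 + 6 = 54  ← best
Best: vehicle 1 Hub → #101 → #102 → #103 → #104 → Hub = 48; vehicle 2 Hub → #105 → Hub = 6; combined 54.

Minimum combined distance: 54 km.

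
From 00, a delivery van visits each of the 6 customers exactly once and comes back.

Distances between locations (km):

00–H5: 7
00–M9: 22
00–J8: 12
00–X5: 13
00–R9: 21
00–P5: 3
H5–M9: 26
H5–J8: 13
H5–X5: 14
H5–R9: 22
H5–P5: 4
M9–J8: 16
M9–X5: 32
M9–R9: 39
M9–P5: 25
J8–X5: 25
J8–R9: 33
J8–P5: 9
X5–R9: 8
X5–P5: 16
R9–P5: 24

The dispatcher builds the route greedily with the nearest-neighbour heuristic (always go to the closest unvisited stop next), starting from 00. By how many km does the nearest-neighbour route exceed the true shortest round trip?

00: P5=3, H5=7, J8=12, X5=13, R9=21, M9=22 ⇒ P5
P5: H5=4, J8=9, X5=16, R9=24, M9=25 ⇒ H5
H5: J8=13, X5=14, R9=22, M9=26 ⇒ J8
J8: M9=16, X5=25, R9=33 ⇒ M9
M9: X5=32, R9=39 ⇒ X5
X5: R9=8 ⇒ R9
NN route 00 → P5 → H5 → J8 → M9 → X5 → R9 → 00 costs 97.
Optimal: 00 → M9 → J8 → P5 → H5 → X5 → R9 → 00 costs 94 (by enumerating all 360 distinct tours).
Excess = 97 − 94 = 3.

3 km longer than the optimal tour.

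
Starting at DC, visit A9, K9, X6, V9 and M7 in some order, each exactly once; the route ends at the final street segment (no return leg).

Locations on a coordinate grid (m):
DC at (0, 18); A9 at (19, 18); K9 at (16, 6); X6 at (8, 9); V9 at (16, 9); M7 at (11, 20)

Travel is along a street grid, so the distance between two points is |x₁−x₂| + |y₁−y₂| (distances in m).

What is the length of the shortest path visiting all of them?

Shortest open route: 49 m.

There are 5! = 120 possible orderings.
DC - A9 - K9 - X6 - V9 - M7: 19+15+11+8+16 = 69
DC - A9 - K9 - X6 - M7 - V9: 19+15+11+14+16 = 75
DC - A9 - K9 - V9 - X6 - M7: 19+15+3+8+14 = 59
DC - A9 - K9 - V9 - M7 - X6: 19+15+3+16+14 = 67
DC - A9 - K9 - M7 - X6 - V9: 19+15+19+14+8 = 75
DC - A9 - K9 - M7 - V9 - X6: 19+15+19+16+8 = 77
DC - A9 - X6 - K9 - V9 - M7: 19+20+11+3+16 = 69
DC - A9 - X6 - K9 - M7 - V9: 19+20+11+19+16 = 85
DC - A9 - X6 - V9 - K9 - M7: 19+20+8+3+19 = 69
DC - A9 - X6 - V9 - M7 - K9: 19+20+8+16+19 = 82
DC - A9 - X6 - M7 - K9 - V9: 19+20+14+19+3 = 75
DC - A9 - X6 - M7 - V9 - K9: 19+20+14+16+3 = 72
DC - A9 - V9 - K9 - X6 - M7: 19+12+3+11+14 = 59
DC - A9 - V9 - K9 - M7 - X6: 19+12+3+19+14 = 67
… (106 more)
DC - M7 - A9 - K9 - V9 - X6: 13+10+15+3+8 = 49  ← best
The minimum is 49.
One shortest path: DC → M7 → A9 → K9 → V9 → X6.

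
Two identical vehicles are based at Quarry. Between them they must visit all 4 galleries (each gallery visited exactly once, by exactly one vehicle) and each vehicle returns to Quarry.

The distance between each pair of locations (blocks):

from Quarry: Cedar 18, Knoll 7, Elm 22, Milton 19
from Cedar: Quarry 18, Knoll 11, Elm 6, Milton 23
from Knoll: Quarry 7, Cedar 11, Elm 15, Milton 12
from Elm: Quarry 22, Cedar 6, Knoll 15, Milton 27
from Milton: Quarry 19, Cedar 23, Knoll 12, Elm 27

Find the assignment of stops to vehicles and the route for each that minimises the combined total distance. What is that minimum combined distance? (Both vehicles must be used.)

84 blocks — the smallest possible combined total.

Try each way of splitting the stops between the two vehicles (each non-empty) and, for each split, find the best tour for each vehicle:
  {Cedar} + {Knoll, Elm, Milton}: 36 + 68 = 104
  {Knoll} + {Cedar, Elm, Milton}: 14 + 70 = 84
  {Cedar, Knoll} + {Elm, Milton}: 36 + 68 = 104
  {Elm} + {Cedar, Knoll, Milton}: 44 + 60 = 104
  {Cedar, Elm} + {Knoll, Milton}: 46 + 38 = 84
  {Knoll, Elm} + {Cedar, Milton}: 44 + 60 = 104
  … (7 splits in total)
Best: vehicle 1 Quarry → Knoll → Quarry = 14; vehicle 2 Quarry → Cedar → Elm → Milton → Quarry = 70; combined 84.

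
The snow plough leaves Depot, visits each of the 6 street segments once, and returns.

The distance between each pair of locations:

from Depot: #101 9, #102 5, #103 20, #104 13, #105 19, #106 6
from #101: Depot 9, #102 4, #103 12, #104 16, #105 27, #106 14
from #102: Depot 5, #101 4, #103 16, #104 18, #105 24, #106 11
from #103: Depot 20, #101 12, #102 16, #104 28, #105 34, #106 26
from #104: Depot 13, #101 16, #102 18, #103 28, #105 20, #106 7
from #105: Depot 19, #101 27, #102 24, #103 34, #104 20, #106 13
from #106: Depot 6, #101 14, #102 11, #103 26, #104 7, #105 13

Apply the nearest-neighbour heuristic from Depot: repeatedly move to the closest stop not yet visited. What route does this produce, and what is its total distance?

Nearest-neighbour total = 93; route Depot → #102 → #101 → #103 → #106 → #104 → #105 → Depot.

Depot → [#102:5 / #106:6 / #101:9 / #104:13 / #105:19 / #103:20] → #102 (5)
#102 → [#101:4 / #106:11 / #103:16 / #104:18 / #105:24] → #101 (4)
#101 → [#103:12 / #106:14 / #104:16 / #105:27] → #103 (12)
#103 → [#106:26 / #104:28 / #105:34] → #106 (26)
#106 → [#104:7 / #105:13] → #104 (7)
#104 → [#105:20] → #105 (20)
Return #105→Depot: 19.
Total = 5 + 4 + 12 + 26 + 7 + 20 + 19 = 93.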